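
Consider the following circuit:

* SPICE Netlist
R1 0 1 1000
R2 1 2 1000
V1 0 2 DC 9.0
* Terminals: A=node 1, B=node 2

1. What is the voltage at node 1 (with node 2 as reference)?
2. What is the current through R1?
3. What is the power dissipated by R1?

Nodal analysis, taking node 2 as the 0 V reference.
Source V1 fixes V_0 = 9 V.
KCL at each unknown node (sum of currents leaving = 0; resistances in Ω):
  Node 1: (V_1 - 9)/1000 + (V_1 - 0)/1000 = 0
Collecting terms: 0.002 × V_1 = 0.009  =>  V_1 = 4.5 V
Part 1:
  Read off the nodal solution: V_1 = 4.5 V
Part 2:
  I_R1 = (V_0 - V_1)/R1 = (9 - 4.5)/1000 = 0.0045 A
  Magnitude: I_R1 = 0.0045 A
Part 3:
  I_R1 = (V_0 - V_1)/R1 = (9 - 4.5)/1000 = 0.0045 A
  P_R1 = I_R1² × R1 = (0.0045)² × 1000 = 0.02025 W

Final answers:
1. V_1 = 4.5 V
2. I_R1 = 0.0045 A
3. P_R1 = 0.02025 W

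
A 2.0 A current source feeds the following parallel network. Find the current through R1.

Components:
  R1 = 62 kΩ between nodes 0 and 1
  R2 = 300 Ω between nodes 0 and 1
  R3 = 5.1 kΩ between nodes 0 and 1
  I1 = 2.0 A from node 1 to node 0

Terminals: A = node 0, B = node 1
All resistors sit directly between nodes 0 and 1, so they are in parallel and share one voltage V; the full source current 2 A splits among them.
1/R_par = 1/62000 + 1/300 + 1/5100 = 0.003546 S  =>  R_par = 282 Ω
V = I × R_par = 2 × 282 = 564.1 V
I_R1 = V/R1 = 564.1/62000 = 0.009098 A

Final answer: 0.009098 A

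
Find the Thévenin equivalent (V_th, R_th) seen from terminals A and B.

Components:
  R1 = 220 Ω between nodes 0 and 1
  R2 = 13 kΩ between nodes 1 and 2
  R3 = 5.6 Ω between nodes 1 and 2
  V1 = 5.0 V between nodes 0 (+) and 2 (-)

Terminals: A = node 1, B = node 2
Step 1 — V_th is the open-circuit voltage V_A - V_B (nothing connected across the terminals).
Nodal analysis, taking node 2 as the 0 V reference.
Source V1 fixes V_0 = 5 V.
KCL at each unknown node (sum of currents leaving = 0; resistances in Ω):
  Node 1: (V_1 - 5)/220 + (V_1 - 0)/13000 + (V_1 - 0)/5.6 = 0
Collecting terms: 0.1832 × V_1 = 0.02273  =>  V_1 = 0.1241 V
V_th = V_1 - V_2 = 0.1241 - 0 = 0.1241 V
Step 2 — R_th: zero the source — replace V1 by a short circuit (node 2 merges into node 0) — and find the resistance seen between A (node 1) and B (node 0).
Reduce the network between node 1 (A) and node 0 (B) by series/parallel combination:
  Rp1 = R1 ‖ R2 ‖ R3 (parallel, all between nodes 0 and 1) = 1/(1/220 + 1/13000 + 1/5.6) = 5.459 Ω
R_th = 5.459 Ω

Final answer: V_th = 0.1241 V, R_th = 5.459 Ω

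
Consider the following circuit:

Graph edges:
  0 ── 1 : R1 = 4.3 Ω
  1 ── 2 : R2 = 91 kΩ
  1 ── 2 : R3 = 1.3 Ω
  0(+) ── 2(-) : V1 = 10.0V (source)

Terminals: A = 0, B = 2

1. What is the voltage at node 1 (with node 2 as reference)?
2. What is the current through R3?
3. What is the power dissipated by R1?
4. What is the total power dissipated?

Nodal analysis, taking node 2 as the 0 V reference.
Source V1 fixes V_0 = 10 V.
KCL at each unknown node (sum of currents leaving = 0; resistances in Ω):
  Node 1: (V_1 - 10)/4.3 + (V_1 - 0)/91000 + (V_1 - 0)/1.3 = 0
Collecting terms: 1.002 × V_1 = 2.326  =>  V_1 = 2.321 V
Part 1:
  Read off the nodal solution: V_1 = 2.321 V
Part 2:
  I_R3 = (V_1 - V_2)/R3 = (2.321 - 0)/1.3 = 1.786 A
  Magnitude: I_R3 = 1.786 A
Part 3:
  I_R1 = (V_0 - V_1)/R1 = (10 - 2.321)/4.3 = 1.786 A
  P_R1 = I_R1² × R1 = (1.786)² × 4.3 = 13.71 W
Part 4:
  Power in each resistor, P = (ΔV)²/R:
    P_R1 = (10 - 2.321)²/4.3 = 13.71 W
    P_R2 = (2.321 - 0)²/91000 = 0.00005922 W
    P_R3 = (2.321 - 0)²/1.3 = 4.145 W
  P_total = P_R1 + P_R2 + P_R3 = 17.86 W

Final answers:
1. V_1 = 2.321 V
2. I_R3 = 1.786 A
3. P_R1 = 13.71 W
4. P_total = 17.86 W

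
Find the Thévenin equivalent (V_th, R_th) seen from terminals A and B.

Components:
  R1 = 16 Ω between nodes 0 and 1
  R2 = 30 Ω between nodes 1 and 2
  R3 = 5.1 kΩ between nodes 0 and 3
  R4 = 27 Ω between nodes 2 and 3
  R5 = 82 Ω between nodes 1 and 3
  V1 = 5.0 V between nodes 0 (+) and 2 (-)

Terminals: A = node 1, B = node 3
Step 1 — V_th is the open-circuit voltage V_A - V_B (nothing connected across the terminals).
Nodal analysis, taking node 2 as the 0 V reference.
Source V1 fixes V_0 = 5 V.
KCL at each unknown node (sum of currents leaving = 0; resistances in Ω):
  Node 1: (V_1 - 5)/16 + (V_1 - 0)/30 + (V_1 - V_3)/82 = 0
  Node 3: (V_3 - 5)/5100 + (V_3 - 0)/27 + (V_3 - V_1)/82 = 0
Collecting terms (coefficients in siemens):
  0.108·V_1 - 0.0122·V_3 = 0.3125
  0.04943·V_3 - 0.0122·V_1 = 0.0009804
Determinant D = (0.108)(0.04943) - (-0.0122)(-0.0122) = 0.005191
V_1 = [(0.3125)(0.04943) - (-0.0122)(0.0009804)]/D = 2.978 V
V_3 = [(0.108)(0.0009804) - (0.3125)(-0.0122)]/D = 0.7546 V
V_th = V_1 - V_3 = 2.978 - 0.7546 = 2.223 V
Step 2 — R_th: zero the source — replace V1 by a short circuit (node 2 merges into node 0) — and find the resistance seen between A (node 1) and B (node 3).
Reduce the network between node 1 (A) and node 3 (B) by series/parallel combination:
  Rp1 = R1 ‖ R2 (parallel, both between nodes 0 and 1) = 1/(1/16 + 1/30) = 10.43 Ω
  Rp2 = R3 ‖ R4 (parallel, both between nodes 0 and 3) = 1/(1/5100 + 1/27) = 26.86 Ω
  Rs1 = Rp1 + Rp2 (series, joined only at node 0) = 10.43 + 26.86 = 37.29 Ω
  Rp3 = R5 ‖ Rs1 (parallel, both between nodes 1 and 3) = 1/(1/82 + 1/37.29) = 25.63 Ω
R_th = 25.63 Ω

Final answer: V_th = 2.223 V, R_th = 25.63 Ω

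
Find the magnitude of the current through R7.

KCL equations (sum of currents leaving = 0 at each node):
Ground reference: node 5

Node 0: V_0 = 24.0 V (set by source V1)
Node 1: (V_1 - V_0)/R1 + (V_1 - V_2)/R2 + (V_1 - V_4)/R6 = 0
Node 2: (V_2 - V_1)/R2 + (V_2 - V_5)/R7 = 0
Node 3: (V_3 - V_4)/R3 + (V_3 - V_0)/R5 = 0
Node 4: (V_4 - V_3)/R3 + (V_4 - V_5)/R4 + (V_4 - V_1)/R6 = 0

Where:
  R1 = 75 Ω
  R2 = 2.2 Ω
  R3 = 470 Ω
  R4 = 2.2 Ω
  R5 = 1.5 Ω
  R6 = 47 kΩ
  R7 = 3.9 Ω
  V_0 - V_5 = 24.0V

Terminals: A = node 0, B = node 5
Nodal analysis, taking node 5 as the 0 V reference.
Source V1 fixes V_0 = 24 V.
KCL at each unknown node (sum of currents leaving = 0; resistances in Ω):
  Node 1: (V_1 - 24)/75 + (V_1 - V_2)/2.2 + (V_1 - V_4)/47000 = 0
  Node 2: (V_2 - V_1)/2.2 + (V_2 - 0)/3.9 = 0
  Node 3: (V_3 - V_4)/470 + (V_3 - 24)/1.5 = 0
  Node 4: (V_4 - V_3)/470 + (V_4 - 0)/2.2 + (V_4 - V_1)/47000 = 0
Collecting terms (coefficients in siemens):
  0.4679·V_1 - 0.4545·V_2 - 0.00002128·V_4 = 0.32
  0.711·V_2 - 0.4545·V_1 = 0
  0.6688·V_3 - 0.002128·V_4 = 16
  0.4567·V_4 - 0.00002128·V_1 - 0.002128·V_3 = 0
Solving these 4 simultaneous equations (Gaussian elimination) gives:
  V_1 = 1.805 V, V_2 = 1.154 V, V_3 = 23.92 V, V_4 = 0.1115 V
I_R7 = (V_2 - V_5)/R7 = (1.154 - 0)/3.9 = 0.2959 A
|I_R7| = 0.2959 A

Final answer: |I_R7| = 0.2959 A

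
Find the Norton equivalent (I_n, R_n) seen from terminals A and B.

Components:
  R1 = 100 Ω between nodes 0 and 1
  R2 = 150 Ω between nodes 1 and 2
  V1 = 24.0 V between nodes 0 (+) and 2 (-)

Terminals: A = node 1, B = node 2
Find the Thévenin equivalent first; then I_n = V_th/R_th and R_n = R_th.
Step 1 — V_th is the open-circuit voltage V_A - V_B (nothing connected across the terminals).
Nodal analysis, taking node 2 as the 0 V reference.
Source V1 fixes V_0 = 24 V.
KCL at each unknown node (sum of currents leaving = 0; resistances in Ω):
  Node 1: (V_1 - 24)/100 + (V_1 - 0)/150 = 0
Collecting terms: 0.01667 × V_1 = 0.24  =>  V_1 = 14.4 V
V_th = V_1 - V_2 = 14.4 - 0 = 14.4 V
Step 2 — R_th: zero the source — replace V1 by a short circuit (node 2 merges into node 0) — and find the resistance seen between A (node 1) and B (node 0).
Reduce the network between node 1 (A) and node 0 (B) by series/parallel combination:
  Rp1 = R1 ‖ R2 (parallel, both between nodes 0 and 1) = 1/(1/100 + 1/150) = 60 Ω
R_th = 60 Ω
I_n = V_th/R_th = 14.4/60 = 0.24 A, and R_n = R_th = 60 Ω

Final answer: I_n = 0.24 A, R_n = 60 Ω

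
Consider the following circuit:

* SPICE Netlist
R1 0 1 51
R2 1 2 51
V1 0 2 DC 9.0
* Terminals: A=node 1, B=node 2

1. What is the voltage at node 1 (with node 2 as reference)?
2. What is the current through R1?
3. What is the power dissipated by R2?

Nodal analysis, taking node 2 as the 0 V reference.
Source V1 fixes V_0 = 9 V.
KCL at each unknown node (sum of currents leaving = 0; resistances in Ω):
  Node 1: (V_1 - 9)/51 + (V_1 - 0)/51 = 0
Collecting terms: 0.03922 × V_1 = 0.1765  =>  V_1 = 4.5 V
Part 1:
  Read off the nodal solution: V_1 = 4.5 V
Part 2:
  I_R1 = (V_0 - V_1)/R1 = (9 - 4.5)/51 = 0.08824 A
  Magnitude: I_R1 = 0.08824 A
Part 3:
  I_R2 = (V_1 - V_2)/R2 = (4.5 - 0)/51 = 0.08824 A
  P_R2 = I_R2² × R2 = (0.08824)² × 51 = 0.3971 W

Final answers:
1. V_1 = 4.5 V
2. I_R1 = 0.08824 A
3. P_R2 = 0.3971 W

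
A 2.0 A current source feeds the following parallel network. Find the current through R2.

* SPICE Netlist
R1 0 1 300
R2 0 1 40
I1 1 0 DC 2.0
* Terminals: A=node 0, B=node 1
All resistors sit directly between nodes 0 and 1, so they are in parallel and share one voltage V; the full source current 2 A splits among them.
1/R_par = 1/300 + 1/40 = 0.02833 S  =>  R_par = 35.29 Ω
V = I × R_par = 2 × 35.29 = 70.59 V
I_R2 = V/R2 = 70.59/40 = 1.765 A

Final answer: 1.765 A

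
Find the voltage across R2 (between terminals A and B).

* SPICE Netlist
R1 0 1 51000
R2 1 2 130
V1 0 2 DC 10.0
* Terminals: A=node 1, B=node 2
R1 and R2 are in series across V1 (node 0 → node 1 → node 2), and the output A–B is taken across R2, so this is a voltage divider.
Series current: I = V1/(R1 + R2) = 10/(51000 + 130) = 10/51130 = 0.0001956 A
V_R2 = I × R2 = V1 × R2/(R1 + R2) = 10 × 130/51130 = 0.02543 V

Final answer: 0.02543 V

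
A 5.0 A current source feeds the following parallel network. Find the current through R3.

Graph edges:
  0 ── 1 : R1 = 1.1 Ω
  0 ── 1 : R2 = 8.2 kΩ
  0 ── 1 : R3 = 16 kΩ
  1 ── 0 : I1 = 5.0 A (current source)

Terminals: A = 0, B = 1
All resistors sit directly between nodes 0 and 1, so they are in parallel and share one voltage V; the full source current 5 A splits among them.
1/R_par = 1/1.1 + 1/8200 + 1/16000 = 0.9093 S  =>  R_par = 1.1 Ω
V = I × R_par = 5 × 1.1 = 5.499 V
I_R3 = V/R3 = 5.499/16000 = 0.0003437 A

Final answer: 0.0003437 A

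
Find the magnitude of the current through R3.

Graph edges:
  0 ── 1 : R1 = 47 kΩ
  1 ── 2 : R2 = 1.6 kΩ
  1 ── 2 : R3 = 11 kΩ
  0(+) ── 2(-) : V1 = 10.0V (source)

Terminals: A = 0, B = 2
Nodal analysis, taking node 2 as the 0 V reference.
Source V1 fixes V_0 = 10 V.
KCL at each unknown node (sum of currents leaving = 0; resistances in Ω):
  Node 1: (V_1 - 10)/47000 + (V_1 - 0)/1600 + (V_1 - 0)/11000 = 0
Collecting terms: 0.0007372 × V_1 = 0.0002128  =>  V_1 = 0.2886 V
I_R3 = (V_1 - V_2)/R3 = (0.2886 - 0)/11000 = 0.00002624 A
|I_R3| = 0.00002624 A

Final answer: |I_R3| = 2.624e-05 A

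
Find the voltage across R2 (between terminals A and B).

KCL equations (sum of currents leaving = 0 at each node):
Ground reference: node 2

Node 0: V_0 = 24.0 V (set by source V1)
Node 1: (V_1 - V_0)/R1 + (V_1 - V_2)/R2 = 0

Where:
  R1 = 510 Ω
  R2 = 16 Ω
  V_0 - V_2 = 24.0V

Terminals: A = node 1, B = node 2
R1 and R2 are in series across V1 (node 0 → node 1 → node 2), and the output A–B is taken across R2, so this is a voltage divider.
Series current: I = V1/(R1 + R2) = 24/(510 + 16) = 24/526 = 0.04563 A
V_R2 = I × R2 = V1 × R2/(R1 + R2) = 24 × 16/526 = 0.73 V

Final answer: 0.73 V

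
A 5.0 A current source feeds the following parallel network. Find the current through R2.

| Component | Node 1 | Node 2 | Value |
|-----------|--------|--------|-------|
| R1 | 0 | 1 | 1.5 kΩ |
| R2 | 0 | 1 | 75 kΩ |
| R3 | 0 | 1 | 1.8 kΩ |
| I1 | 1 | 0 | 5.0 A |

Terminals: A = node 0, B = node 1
All resistors sit directly between nodes 0 and 1, so they are in parallel and share one voltage V; the full source current 5 A splits among them.
1/R_par = 1/1500 + 1/75000 + 1/1800 = 0.001236 S  =>  R_par = 809.4 Ω
V = I × R_par = 5 × 809.4 = 4047 V
I_R2 = V/R2 = 4047/75000 = 0.05396 A

Final answer: 0.05396 A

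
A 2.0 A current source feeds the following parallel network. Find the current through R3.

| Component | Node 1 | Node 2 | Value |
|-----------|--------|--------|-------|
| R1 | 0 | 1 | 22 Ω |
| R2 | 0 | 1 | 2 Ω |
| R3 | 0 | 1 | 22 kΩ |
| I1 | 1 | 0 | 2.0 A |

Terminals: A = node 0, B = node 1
All resistors sit directly between nodes 0 and 1, so they are in parallel and share one voltage V; the full source current 2 A splits among them.
1/R_par = 1/22 + 1/2 + 1/22000 = 0.5455 S  =>  R_par = 1.833 Ω
V = I × R_par = 2 × 1.833 = 3.666 V
I_R3 = V/R3 = 3.666/22000 = 0.0001667 A

Final answer: 0.0001667 A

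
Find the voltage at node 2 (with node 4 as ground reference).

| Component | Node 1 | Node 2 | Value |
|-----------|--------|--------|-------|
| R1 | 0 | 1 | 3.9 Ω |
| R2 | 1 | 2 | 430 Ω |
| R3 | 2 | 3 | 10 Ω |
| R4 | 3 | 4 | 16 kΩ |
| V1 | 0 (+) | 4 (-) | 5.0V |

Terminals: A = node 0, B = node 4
Nodal analysis, taking node 4 as the 0 V reference.
Source V1 fixes V_0 = 5 V.
KCL at each unknown node (sum of currents leaving = 0; resistances in Ω):
  Node 1: (V_1 - 5)/3.9 + (V_1 - V_2)/430 = 0
  Node 2: (V_2 - V_1)/430 + (V_2 - V_3)/10 = 0
  Node 3: (V_3 - V_2)/10 + (V_3 - 0)/16000 = 0
Collecting terms (coefficients in siemens):
  0.2587·V_1 - 0.002326·V_2 = 1.282
  0.1023·V_2 - 0.002326·V_1 - 0.1·V_3 = 0
  0.1001·V_3 - 0.1·V_2 = 0
Solving these 3 simultaneous equations (Gaussian elimination) gives:
  V_1 = 4.999 V, V_2 = 4.868 V, V_3 = 4.865 V
The requested potential is V_2 = 4.868 V.

Final answer: V_2 = 4.868 V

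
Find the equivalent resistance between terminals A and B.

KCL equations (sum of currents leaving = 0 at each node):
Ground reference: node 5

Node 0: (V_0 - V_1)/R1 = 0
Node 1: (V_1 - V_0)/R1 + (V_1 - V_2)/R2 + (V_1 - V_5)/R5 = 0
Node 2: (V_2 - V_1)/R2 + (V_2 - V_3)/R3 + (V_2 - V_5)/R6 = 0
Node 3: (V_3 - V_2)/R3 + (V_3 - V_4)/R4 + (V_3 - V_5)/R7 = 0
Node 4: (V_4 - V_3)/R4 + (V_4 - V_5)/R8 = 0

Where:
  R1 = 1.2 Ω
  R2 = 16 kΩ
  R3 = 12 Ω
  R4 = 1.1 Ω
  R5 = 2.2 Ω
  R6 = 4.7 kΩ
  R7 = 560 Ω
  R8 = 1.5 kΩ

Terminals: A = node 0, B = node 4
The network is not a plain series/parallel combination. Inject a 1 A test current into terminal A (node 0) and return it from terminal B (node 4); then R_eq = V_A / (1 A).
Nodal analysis, taking node 4 as the 0 V reference.
Current source I_test pushes 1 A into node 0 and draws it out of node 4.
KCL at each unknown node (sum of currents leaving = 0; resistances in Ω):
  Node 0: (V_0 - V_1)/1.2 - 1 = 0
  Node 1: (V_1 - V_0)/1.2 + (V_1 - V_2)/16000 + (V_1 - V_5)/2.2 = 0
  Node 2: (V_2 - V_1)/16000 + (V_2 - V_3)/12 + (V_2 - V_5)/4700 = 0
  Node 3: (V_3 - V_2)/12 + (V_3 - 0)/1.1 + (V_3 - V_5)/560 = 0
  Node 5: (V_5 - V_1)/2.2 + (V_5 - V_2)/4700 + (V_5 - V_3)/560 + (V_5 - 0)/1500 = 0
Collecting terms (coefficients in siemens):
  0.8333·V_0 - 0.8333·V_1 = 1
  1.288·V_1 - 0.8333·V_0 - 0.0000625·V_2 - 0.4545·V_5 = 0
  0.08361·V_2 - 0.0000625·V_1 - 0.08333·V_3 - 0.0002128·V_5 = 0
  0.9942·V_3 - 0.08333·V_2 - 0.001786·V_5 = 0
  0.4572·V_5 - 0.4545·V_1 - 0.0002128·V_2 - 0.001786·V_3 = 0
Solving these 5 simultaneous equations (Gaussian elimination) gives:
  V_0 = 370.7 V, V_1 = 369.5 V, V_2 = 2.039 V, V_3 = 0.8306 V
  V_5 = 367.3 V
R_eq = V_0 / 1 A = 370.7 Ω

Final answer: 370.7 Ω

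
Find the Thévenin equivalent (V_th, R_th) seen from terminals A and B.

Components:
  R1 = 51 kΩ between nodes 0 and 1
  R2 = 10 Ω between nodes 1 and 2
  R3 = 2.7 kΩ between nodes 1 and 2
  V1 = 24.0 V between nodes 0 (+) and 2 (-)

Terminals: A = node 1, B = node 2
Step 1 — V_th is the open-circuit voltage V_A - V_B (nothing connected across the terminals).
Nodal analysis, taking node 2 as the 0 V reference.
Source V1 fixes V_0 = 24 V.
KCL at each unknown node (sum of currents leaving = 0; resistances in Ω):
  Node 1: (V_1 - 24)/51000 + (V_1 - 0)/10 + (V_1 - 0)/2700 = 0
Collecting terms: 0.1004 × V_1 = 0.0004706  =>  V_1 = 0.004688 V
V_th = V_1 - V_2 = 0.004688 - 0 = 0.004688 V
Step 2 — R_th: zero the source — replace V1 by a short circuit (node 2 merges into node 0) — and find the resistance seen between A (node 1) and B (node 0).
Reduce the network between node 1 (A) and node 0 (B) by series/parallel combination:
  Rp1 = R1 ‖ R2 ‖ R3 (parallel, all between nodes 0 and 1) = 1/(1/51000 + 1/10 + 1/2700) = 9.961 Ω
R_th = 9.961 Ω

Final answer: V_th = 0.004688 V, R_th = 9.961 Ω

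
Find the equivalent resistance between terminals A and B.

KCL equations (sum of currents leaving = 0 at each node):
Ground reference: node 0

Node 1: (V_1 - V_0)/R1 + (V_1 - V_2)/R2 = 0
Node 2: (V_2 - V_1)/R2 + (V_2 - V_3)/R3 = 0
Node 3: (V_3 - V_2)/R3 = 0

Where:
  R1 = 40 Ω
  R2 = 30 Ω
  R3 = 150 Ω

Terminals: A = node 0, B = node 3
Reduce the network between node 0 (A) and node 3 (B) by series/parallel combination:
  Rs1 = R1 + R2 (series, joined only at node 1) = 40 + 30 = 70 Ω
  Rs2 = R3 + Rs1 (series, joined only at node 2) = 150 + 70 = 220 Ω
R_eq = 220 Ω

Final answer: 220 Ω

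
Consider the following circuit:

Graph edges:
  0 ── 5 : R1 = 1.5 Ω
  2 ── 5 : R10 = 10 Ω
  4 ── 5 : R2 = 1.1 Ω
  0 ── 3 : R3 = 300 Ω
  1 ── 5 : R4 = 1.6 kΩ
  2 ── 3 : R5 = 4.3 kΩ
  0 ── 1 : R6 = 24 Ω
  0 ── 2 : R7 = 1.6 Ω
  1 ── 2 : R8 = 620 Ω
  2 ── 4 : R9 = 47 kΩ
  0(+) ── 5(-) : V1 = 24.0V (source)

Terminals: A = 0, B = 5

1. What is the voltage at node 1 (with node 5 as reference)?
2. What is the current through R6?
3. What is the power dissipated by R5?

Nodal analysis, taking node 5 as the 0 V reference.
Source V1 fixes V_0 = 24 V.
KCL at each unknown node (sum of currents leaving = 0; resistances in Ω):
  Node 1: (V_1 - 0)/1600 + (V_1 - 24)/24 + (V_1 - V_2)/620 = 0
  Node 2: (V_2 - V_3)/4300 + (V_2 - 24)/1.6 + (V_2 - V_1)/620 + (V_2 - V_4)/47000 + (V_2 - 0)/10 = 0
  Node 3: (V_3 - 24)/300 + (V_3 - V_2)/4300 = 0
  Node 4: (V_4 - 0)/1.1 + (V_4 - V_2)/47000 = 0
Collecting terms (coefficients in siemens):
  0.0439·V_1 - 0.001613·V_2 = 1
  0.7269·V_2 - 0.001613·V_1 - 0.0002326·V_3 - 0.00002128·V_4 = 15
  0.003566·V_3 - 0.0002326·V_2 = 0.08
  0.9091·V_4 - 0.00002128·V_2 = 0
Solving these 4 simultaneous equations (Gaussian elimination) gives:
  V_1 = 23.54 V, V_2 = 20.7 V, V_3 = 23.78 V, V_4 = 0.0004844 V
Part 1:
  Read off the nodal solution: V_1 = 23.54 V
Part 2:
  I_R6 = (V_0 - V_1)/R6 = (24 - 23.54)/24 = 0.01929 A
  Magnitude: I_R6 = 0.01929 A
Part 3:
  I_R5 = (V_2 - V_3)/R5 = (20.7 - 23.78)/4300 = -0.0007182 A
  P_R5 = I_R5² × R5 = (-0.0007182)² × 4300 = 0.002218 W

Final answers:
1. V_1 = 23.54 V
2. I_R6 = 0.01929 A
3. P_R5 = 0.002218 W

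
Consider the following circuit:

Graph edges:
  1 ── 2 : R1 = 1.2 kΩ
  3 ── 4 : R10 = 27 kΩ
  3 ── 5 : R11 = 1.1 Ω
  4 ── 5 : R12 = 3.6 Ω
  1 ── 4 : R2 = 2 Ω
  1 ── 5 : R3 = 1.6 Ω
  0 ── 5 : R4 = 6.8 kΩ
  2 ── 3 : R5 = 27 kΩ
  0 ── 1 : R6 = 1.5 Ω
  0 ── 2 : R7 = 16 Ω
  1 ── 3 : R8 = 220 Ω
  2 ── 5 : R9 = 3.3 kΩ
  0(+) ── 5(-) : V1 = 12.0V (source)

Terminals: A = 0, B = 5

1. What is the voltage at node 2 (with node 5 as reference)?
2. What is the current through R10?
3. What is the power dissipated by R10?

Nodal analysis, taking node 5 as the 0 V reference.
Source V1 fixes V_0 = 12 V.
KCL at each unknown node (sum of currents leaving = 0; resistances in Ω):
  Node 1: (V_1 - V_2)/1200 + (V_1 - V_4)/2 + (V_1 - 0)/1.6 + (V_1 - 12)/1.5 + (V_1 - V_3)/220 = 0
  Node 2: (V_2 - V_1)/1200 + (V_2 - V_3)/27000 + (V_2 - 12)/16 + (V_2 - 0)/3300 = 0
  Node 3: (V_3 - V_2)/27000 + (V_3 - V_1)/220 + (V_3 - V_4)/27000 + (V_3 - 0)/1.1 = 0
  Node 4: (V_4 - V_1)/2 + (V_4 - V_3)/27000 + (V_4 - 0)/3.6 = 0
Collecting terms (coefficients in siemens):
  1.797·V_1 - 0.0008333·V_2 - 0.004545·V_3 - 0.5·V_4 = 8
  0.06367·V_2 - 0.0008333·V_1 - 0.00003704·V_3 = 0.75
  0.9137·V_3 - 0.004545·V_1 - 0.00003704·V_2 - 0.00003704·V_4 = 0
  0.7778·V_4 - 0.5·V_1 - 0.00003704·V_3 = 0
Solving these 4 simultaneous equations (Gaussian elimination) gives:
  V_1 = 5.428 V, V_2 = 11.85 V, V_3 = 0.02763 V, V_4 = 3.489 V
Part 1:
  Read off the nodal solution: V_2 = 11.85 V
Part 2:
  I_R10 = (V_3 - V_4)/R10 = (0.02763 - 3.489)/27000 = -0.0001282 A
  Magnitude: I_R10 = 0.0001282 A
Part 3:
  I_R10 = (V_3 - V_4)/R10 = (0.02763 - 3.489)/27000 = -0.0001282 A
  P_R10 = I_R10² × R10 = (-0.0001282)² × 27000 = 0.0004438 W

Final answers:
1. V_2 = 11.85 V
2. I_R10 = 0.0001282 A
3. P_R10 = 0.0004438 W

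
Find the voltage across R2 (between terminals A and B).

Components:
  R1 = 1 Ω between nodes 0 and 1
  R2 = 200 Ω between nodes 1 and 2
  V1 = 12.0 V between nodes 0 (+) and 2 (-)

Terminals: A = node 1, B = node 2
R1 and R2 are in series across V1 (node 0 → node 1 → node 2), and the output A–B is taken across R2, so this is a voltage divider.
Series current: I = V1/(R1 + R2) = 12/(1 + 200) = 12/201 = 0.0597 A
V_R2 = I × R2 = V1 × R2/(R1 + R2) = 12 × 200/201 = 11.94 V

Final answer: 11.94 V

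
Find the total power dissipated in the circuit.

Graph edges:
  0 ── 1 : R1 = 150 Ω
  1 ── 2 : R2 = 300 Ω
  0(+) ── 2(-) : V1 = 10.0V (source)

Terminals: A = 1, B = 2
Nodal analysis, taking node 2 as the 0 V reference.
Source V1 fixes V_0 = 10 V.
KCL at each unknown node (sum of currents leaving = 0; resistances in Ω):
  Node 1: (V_1 - 10)/150 + (V_1 - 0)/300 = 0
Collecting terms: 0.01 × V_1 = 0.06667  =>  V_1 = 6.667 V
Power in each resistor, P = (ΔV)²/R:
  P_R1 = (10 - 6.667)²/150 = 0.07407 W
  P_R2 = (6.667 - 0)²/300 = 0.1481 W
P_total = P_R1 + P_R2 = 0.2222 W

Final answer: 0.2222 W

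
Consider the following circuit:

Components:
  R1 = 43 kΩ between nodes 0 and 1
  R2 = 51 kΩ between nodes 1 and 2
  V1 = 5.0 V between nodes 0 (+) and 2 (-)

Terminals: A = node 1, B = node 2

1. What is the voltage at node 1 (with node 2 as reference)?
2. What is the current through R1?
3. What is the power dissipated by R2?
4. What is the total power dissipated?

Nodal analysis, taking node 2 as the 0 V reference.
Source V1 fixes V_0 = 5 V.
KCL at each unknown node (sum of currents leaving = 0; resistances in Ω):
  Node 1: (V_1 - 5)/43000 + (V_1 - 0)/51000 = 0
Collecting terms: 0.00004286 × V_1 = 0.0001163  =>  V_1 = 2.713 V
Part 1:
  Read off the nodal solution: V_1 = 2.713 V
Part 2:
  I_R1 = (V_0 - V_1)/R1 = (5 - 2.713)/43000 = 0.00005319 A
  Magnitude: I_R1 = 0.00005319 A
Part 3:
  I_R2 = (V_1 - V_2)/R2 = (2.713 - 0)/51000 = 0.00005319 A
  P_R2 = I_R2² × R2 = (0.00005319)² × 51000 = 0.0001443 W
Part 4:
  Power in each resistor, P = (ΔV)²/R:
    P_R1 = (5 - 2.713)²/43000 = 0.0001217 W
    P_R2 = (2.713 - 0)²/51000 = 0.0001443 W
  P_total = P_R1 + P_R2 = 0.000266 W

Final answers:
1. V_1 = 2.713 V
2. I_R1 = 5.319e-05 A
3. P_R2 = 0.0001443 W
4. P_total = 0.000266 W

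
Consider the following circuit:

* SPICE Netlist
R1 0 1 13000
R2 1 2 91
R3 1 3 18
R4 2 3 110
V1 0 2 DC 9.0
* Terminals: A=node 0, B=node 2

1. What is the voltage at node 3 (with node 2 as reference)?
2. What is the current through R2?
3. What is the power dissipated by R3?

Nodal analysis, taking node 2 as the 0 V reference.
Source V1 fixes V_0 = 9 V.
KCL at each unknown node (sum of currents leaving = 0; resistances in Ω):
  Node 1: (V_1 - 9)/13000 + (V_1 - 0)/91 + (V_1 - V_3)/18 = 0
  Node 3: (V_3 - V_1)/18 + (V_3 - 0)/110 = 0
Collecting terms (coefficients in siemens):
  0.06662·V_1 - 0.05556·V_3 = 0.0006923
  0.06465·V_3 - 0.05556·V_1 = 0
Determinant D = (0.06662)(0.06465) - (-0.05556)(-0.05556) = 0.00122
V_1 = [(0.0006923)(0.06465) - (-0.05556)(0)]/D = 0.03667 V
V_3 = [(0.06662)(0) - (0.0006923)(-0.05556)]/D = 0.03151 V
Part 1:
  Read off the nodal solution: V_3 = 0.03151 V
Part 2:
  I_R2 = (V_1 - V_2)/R2 = (0.03667 - 0)/91 = 0.000403 A
  Magnitude: I_R2 = 0.000403 A
Part 3:
  I_R3 = (V_1 - V_3)/R3 = (0.03667 - 0.03151)/18 = 0.0002865 A
  P_R3 = I_R3² × R3 = (0.0002865)² × 18 = 0.000001477 W

Final answers:
1. V_3 = 0.03151 V
2. I_R2 = 0.000403 A
3. P_R3 = 1.477e-06 W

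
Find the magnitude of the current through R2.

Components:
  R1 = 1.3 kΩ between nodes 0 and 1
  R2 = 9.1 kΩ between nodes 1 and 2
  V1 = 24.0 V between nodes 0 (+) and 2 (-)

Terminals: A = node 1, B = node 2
Nodal analysis, taking node 2 as the 0 V reference.
Source V1 fixes V_0 = 24 V.
KCL at each unknown node (sum of currents leaving = 0; resistances in Ω):
  Node 1: (V_1 - 24)/1300 + (V_1 - 0)/9100 = 0
Collecting terms: 0.0008791 × V_1 = 0.01846  =>  V_1 = 21 V
I_R2 = (V_1 - V_2)/R2 = (21 - 0)/9100 = 0.002308 A
|I_R2| = 0.002308 A

Final answer: |I_R2| = 0.002308 A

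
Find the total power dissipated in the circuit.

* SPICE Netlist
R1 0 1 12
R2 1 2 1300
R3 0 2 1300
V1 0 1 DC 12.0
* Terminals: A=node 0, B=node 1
Nodal analysis, taking node 1 as the 0 V reference.
Source V1 fixes V_0 = 12 V.
KCL at each unknown node (sum of currents leaving = 0; resistances in Ω):
  Node 2: (V_2 - 0)/1300 + (V_2 - 12)/1300 = 0
Collecting terms: 0.001538 × V_2 = 0.009231  =>  V_2 = 6 V
Power in each resistor, P = (ΔV)²/R:
  P_R1 = (12 - 0)²/12 = 12 W
  P_R2 = (0 - 6)²/1300 = 0.02769 W
  P_R3 = (12 - 6)²/1300 = 0.02769 W
P_total = P_R1 + P_R2 + P_R3 = 12.06 W

Final answer: 12.06 W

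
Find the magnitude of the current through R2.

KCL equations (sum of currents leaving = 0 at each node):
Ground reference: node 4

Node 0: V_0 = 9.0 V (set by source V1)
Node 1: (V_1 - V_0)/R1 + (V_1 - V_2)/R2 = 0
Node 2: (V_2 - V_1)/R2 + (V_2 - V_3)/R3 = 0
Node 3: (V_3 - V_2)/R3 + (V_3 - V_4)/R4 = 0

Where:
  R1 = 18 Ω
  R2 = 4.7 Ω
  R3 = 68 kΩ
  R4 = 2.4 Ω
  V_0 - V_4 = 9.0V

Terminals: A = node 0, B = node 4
Nodal analysis, taking node 4 as the 0 V reference.
Source V1 fixes V_0 = 9 V.
KCL at each unknown node (sum of currents leaving = 0; resistances in Ω):
  Node 1: (V_1 - 9)/18 + (V_1 - V_2)/4.7 = 0
  Node 2: (V_2 - V_1)/4.7 + (V_2 - V_3)/68000 = 0
  Node 3: (V_3 - V_2)/68000 + (V_3 - 0)/2.4 = 0
Collecting terms (coefficients in siemens):
  0.2683·V_1 - 0.2128·V_2 = 0.5
  0.2128·V_2 - 0.2128·V_1 - 0.00001471·V_3 = 0
  0.4167·V_3 - 0.00001471·V_2 = 0
Solving these 3 simultaneous equations (Gaussian elimination) gives:
  V_1 = 8.998 V, V_2 = 8.997 V, V_3 = 0.0003175 V
I_R2 = (V_1 - V_2)/R2 = (8.998 - 8.997)/4.7 = 0.0001323 A
|I_R2| = 0.0001323 A

Final answer: |I_R2| = 0.0001323 A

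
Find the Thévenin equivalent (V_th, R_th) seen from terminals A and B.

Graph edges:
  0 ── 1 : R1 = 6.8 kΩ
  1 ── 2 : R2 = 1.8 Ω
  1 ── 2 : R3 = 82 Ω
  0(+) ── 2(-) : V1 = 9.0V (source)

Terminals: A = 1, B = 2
Step 1 — V_th is the open-circuit voltage V_A - V_B (nothing connected across the terminals).
Nodal analysis, taking node 2 as the 0 V reference.
Source V1 fixes V_0 = 9 V.
KCL at each unknown node (sum of currents leaving = 0; resistances in Ω):
  Node 1: (V_1 - 9)/6800 + (V_1 - 0)/1.8 + (V_1 - 0)/82 = 0
Collecting terms: 0.5679 × V_1 = 0.001324  =>  V_1 = 0.002331 V
V_th = V_1 - V_2 = 0.002331 - 0 = 0.002331 V
Step 2 — R_th: zero the source — replace V1 by a short circuit (node 2 merges into node 0) — and find the resistance seen between A (node 1) and B (node 0).
Reduce the network between node 1 (A) and node 0 (B) by series/parallel combination:
  Rp1 = R1 ‖ R2 ‖ R3 (parallel, all between nodes 0 and 1) = 1/(1/6800 + 1/1.8 + 1/82) = 1.761 Ω
R_th = 1.761 Ω

Final answer: V_th = 0.002331 V, R_th = 1.761 Ω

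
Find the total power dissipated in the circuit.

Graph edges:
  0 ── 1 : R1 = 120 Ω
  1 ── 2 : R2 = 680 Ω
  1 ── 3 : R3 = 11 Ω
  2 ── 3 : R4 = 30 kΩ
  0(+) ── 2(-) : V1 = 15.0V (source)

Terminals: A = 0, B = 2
Nodal analysis, taking node 2 as the 0 V reference.
Source V1 fixes V_0 = 15 V.
KCL at each unknown node (sum of currents leaving = 0; resistances in Ω):
  Node 1: (V_1 - 15)/120 + (V_1 - 0)/680 + (V_1 - V_3)/11 = 0
  Node 3: (V_3 - V_1)/11 + (V_3 - 0)/30000 = 0
Collecting terms (coefficients in siemens):
  0.1007·V_1 - 0.09091·V_3 = 0.125
  0.09094·V_3 - 0.09091·V_1 = 0
Determinant D = (0.1007)(0.09094) - (-0.09091)(-0.09091) = 0.0008946
V_1 = [(0.125)(0.09094) - (-0.09091)(0)]/D = 12.71 V
V_3 = [(0.1007)(0) - (0.125)(-0.09091)]/D = 12.7 V
Power in each resistor, P = (ΔV)²/R:
  P_R1 = (15 - 12.71)²/120 = 0.04382 W
  P_R2 = (12.71 - 0)²/680 = 0.2374 W
  P_R3 = (12.71 - 12.7)²/11 = 0.000001972 W
  P_R4 = (0 - 12.7)²/30000 = 0.005378 W
P_total = P_R1 + P_R2 + P_R3 + P_R4 = 0.2866 W

Final answer: 0.2866 W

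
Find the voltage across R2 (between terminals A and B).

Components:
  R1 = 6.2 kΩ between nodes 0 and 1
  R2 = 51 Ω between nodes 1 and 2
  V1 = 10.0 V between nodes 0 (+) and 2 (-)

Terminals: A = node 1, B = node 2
R1 and R2 are in series across V1 (node 0 → node 1 → node 2), and the output A–B is taken across R2, so this is a voltage divider.
Series current: I = V1/(R1 + R2) = 10/(6200 + 51) = 10/6251 = 0.0016 A
V_R2 = I × R2 = V1 × R2/(R1 + R2) = 10 × 51/6251 = 0.08159 V

Final answer: 0.08159 V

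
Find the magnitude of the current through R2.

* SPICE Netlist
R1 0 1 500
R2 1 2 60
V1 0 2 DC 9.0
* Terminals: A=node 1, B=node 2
Nodal analysis, taking node 2 as the 0 V reference.
Source V1 fixes V_0 = 9 V.
KCL at each unknown node (sum of currents leaving = 0; resistances in Ω):
  Node 1: (V_1 - 9)/500 + (V_1 - 0)/60 = 0
Collecting terms: 0.01867 × V_1 = 0.018  =>  V_1 = 0.9643 V
I_R2 = (V_1 - V_2)/R2 = (0.9643 - 0)/60 = 0.01607 A
|I_R2| = 0.01607 A

Final answer: |I_R2| = 0.01607 A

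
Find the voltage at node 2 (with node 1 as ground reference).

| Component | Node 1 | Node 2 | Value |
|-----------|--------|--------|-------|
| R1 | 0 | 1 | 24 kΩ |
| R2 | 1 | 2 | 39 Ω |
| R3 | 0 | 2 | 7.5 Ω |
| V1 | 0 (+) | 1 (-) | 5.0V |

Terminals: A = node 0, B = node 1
Nodal analysis, taking node 1 as the 0 V reference.
Source V1 fixes V_0 = 5 V.
KCL at each unknown node (sum of currents leaving = 0; resistances in Ω):
  Node 2: (V_2 - 0)/39 + (V_2 - 5)/7.5 = 0
Collecting terms: 0.159 × V_2 = 0.6667  =>  V_2 = 4.194 V
The requested potential is V_2 = 4.194 V.

Final answer: V_2 = 4.194 V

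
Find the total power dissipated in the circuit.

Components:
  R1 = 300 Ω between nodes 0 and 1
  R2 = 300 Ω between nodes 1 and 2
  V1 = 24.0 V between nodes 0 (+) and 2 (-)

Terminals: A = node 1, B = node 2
Nodal analysis, taking node 2 as the 0 V reference.
Source V1 fixes V_0 = 24 V.
KCL at each unknown node (sum of currents leaving = 0; resistances in Ω):
  Node 1: (V_1 - 24)/300 + (V_1 - 0)/300 = 0
Collecting terms: 0.006667 × V_1 = 0.08  =>  V_1 = 12 V
Power in each resistor, P = (ΔV)²/R:
  P_R1 = (24 - 12)²/300 = 0.48 W
  P_R2 = (12 - 0)²/300 = 0.48 W
P_total = P_R1 + P_R2 = 0.96 W

Final answer: 0.96 W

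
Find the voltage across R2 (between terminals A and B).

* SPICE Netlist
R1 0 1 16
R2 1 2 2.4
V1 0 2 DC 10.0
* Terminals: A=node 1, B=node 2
R1 and R2 are in series across V1 (node 0 → node 1 → node 2), and the output A–B is taken across R2, so this is a voltage divider.
Series current: I = V1/(R1 + R2) = 10/(16 + 2.4) = 10/18.4 = 0.5435 A
V_R2 = I × R2 = V1 × R2/(R1 + R2) = 10 × 2.4/18.4 = 1.304 V

Final answer: 1.304 V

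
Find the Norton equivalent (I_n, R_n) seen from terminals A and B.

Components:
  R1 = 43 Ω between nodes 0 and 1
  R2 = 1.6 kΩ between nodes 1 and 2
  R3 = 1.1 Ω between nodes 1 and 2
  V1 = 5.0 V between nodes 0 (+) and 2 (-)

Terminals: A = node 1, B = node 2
Find the Thévenin equivalent first; then I_n = V_th/R_th and R_n = R_th.
Step 1 — V_th is the open-circuit voltage V_A - V_B (nothing connected across the terminals).
Nodal analysis, taking node 2 as the 0 V reference.
Source V1 fixes V_0 = 5 V.
KCL at each unknown node (sum of currents leaving = 0; resistances in Ω):
  Node 1: (V_1 - 5)/43 + (V_1 - 0)/1600 + (V_1 - 0)/1.1 = 0
Collecting terms: 0.933 × V_1 = 0.1163  =>  V_1 = 0.1246 V
V_th = V_1 - V_2 = 0.1246 - 0 = 0.1246 V
Step 2 — R_th: zero the source — replace V1 by a short circuit (node 2 merges into node 0) — and find the resistance seen between A (node 1) and B (node 0).
Reduce the network between node 1 (A) and node 0 (B) by series/parallel combination:
  Rp1 = R1 ‖ R2 ‖ R3 (parallel, all between nodes 0 and 1) = 1/(1/43 + 1/1600 + 1/1.1) = 1.072 Ω
R_th = 1.072 Ω
I_n = V_th/R_th = 0.1246/1.072 = 0.1163 A, and R_n = R_th = 1.072 Ω

Final answer: I_n = 0.1163 A, R_n = 1.072 Ω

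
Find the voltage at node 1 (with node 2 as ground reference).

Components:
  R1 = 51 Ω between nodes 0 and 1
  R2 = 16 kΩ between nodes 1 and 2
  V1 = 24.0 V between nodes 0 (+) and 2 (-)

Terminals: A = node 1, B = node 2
Nodal analysis, taking node 2 as the 0 V reference.
Source V1 fixes V_0 = 24 V.
KCL at each unknown node (sum of currents leaving = 0; resistances in Ω):
  Node 1: (V_1 - 24)/51 + (V_1 - 0)/16000 = 0
Collecting terms: 0.01967 × V_1 = 0.4706  =>  V_1 = 23.92 V
The requested potential is V_1 = 23.92 V.

Final answer: V_1 = 23.92 V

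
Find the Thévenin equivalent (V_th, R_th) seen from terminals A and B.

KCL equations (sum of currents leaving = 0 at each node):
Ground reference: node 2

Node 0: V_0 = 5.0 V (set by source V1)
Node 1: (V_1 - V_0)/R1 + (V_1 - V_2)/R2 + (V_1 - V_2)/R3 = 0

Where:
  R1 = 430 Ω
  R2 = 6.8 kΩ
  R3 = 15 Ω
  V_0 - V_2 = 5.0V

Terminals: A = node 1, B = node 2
Step 1 — V_th is the open-circuit voltage V_A - V_B (nothing connected across the terminals).
Nodal analysis, taking node 2 as the 0 V reference.
Source V1 fixes V_0 = 5 V.
KCL at each unknown node (sum of currents leaving = 0; resistances in Ω):
  Node 1: (V_1 - 5)/430 + (V_1 - 0)/6800 + (V_1 - 0)/15 = 0
Collecting terms: 0.06914 × V_1 = 0.01163  =>  V_1 = 0.1682 V
V_th = V_1 - V_2 = 0.1682 - 0 = 0.1682 V
Step 2 — R_th: zero the source — replace V1 by a short circuit (node 2 merges into node 0) — and find the resistance seen between A (node 1) and B (node 0).
Reduce the network between node 1 (A) and node 0 (B) by series/parallel combination:
  Rp1 = R1 ‖ R2 ‖ R3 (parallel, all between nodes 0 and 1) = 1/(1/430 + 1/6800 + 1/15) = 14.46 Ω
R_th = 14.46 Ω

Final answer: V_th = 0.1682 V, R_th = 14.46 Ω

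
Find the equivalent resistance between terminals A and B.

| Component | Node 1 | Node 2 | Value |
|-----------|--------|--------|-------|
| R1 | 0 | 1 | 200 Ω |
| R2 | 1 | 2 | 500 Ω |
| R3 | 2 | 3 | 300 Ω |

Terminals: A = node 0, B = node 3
Reduce the network between node 0 (A) and node 3 (B) by series/parallel combination:
  Rs1 = R1 + R2 (series, joined only at node 1) = 200 + 500 = 700 Ω
  Rs2 = R3 + Rs1 (series, joined only at node 2) = 300 + 700 = 1000 Ω
R_eq = 1 kΩ

Final answer: 1 kΩ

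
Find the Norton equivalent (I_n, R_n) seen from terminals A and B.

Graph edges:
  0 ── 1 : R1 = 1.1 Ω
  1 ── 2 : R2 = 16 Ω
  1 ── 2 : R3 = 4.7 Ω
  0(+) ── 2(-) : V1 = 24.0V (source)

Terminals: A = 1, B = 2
Find the Thévenin equivalent first; then I_n = V_th/R_th and R_n = R_th.
Step 1 — V_th is the open-circuit voltage V_A - V_B (nothing connected across the terminals).
Nodal analysis, taking node 2 as the 0 V reference.
Source V1 fixes V_0 = 24 V.
KCL at each unknown node (sum of currents leaving = 0; resistances in Ω):
  Node 1: (V_1 - 24)/1.1 + (V_1 - 0)/16 + (V_1 - 0)/4.7 = 0
Collecting terms: 1.184 × V_1 = 21.82  =>  V_1 = 18.42 V
V_th = V_1 - V_2 = 18.42 - 0 = 18.42 V
Step 2 — R_th: zero the source — replace V1 by a short circuit (node 2 merges into node 0) — and find the resistance seen between A (node 1) and B (node 0).
Reduce the network between node 1 (A) and node 0 (B) by series/parallel combination:
  Rp1 = R1 ‖ R2 ‖ R3 (parallel, all between nodes 0 and 1) = 1/(1/1.1 + 1/16 + 1/4.7) = 0.8443 Ω
R_th = 0.8443 Ω
I_n = V_th/R_th = 18.42/0.8443 = 21.82 A, and R_n = R_th = 0.8443 Ω

Final answer: I_n = 21.82 A, R_n = 0.8443 Ω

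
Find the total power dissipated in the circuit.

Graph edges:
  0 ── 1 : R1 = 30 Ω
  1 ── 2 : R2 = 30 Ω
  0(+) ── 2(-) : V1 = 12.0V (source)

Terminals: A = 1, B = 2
Nodal analysis, taking node 2 as the 0 V reference.
Source V1 fixes V_0 = 12 V.
KCL at each unknown node (sum of currents leaving = 0; resistances in Ω):
  Node 1: (V_1 - 12)/30 + (V_1 - 0)/30 = 0
Collecting terms: 0.06667 × V_1 = 0.4  =>  V_1 = 6 V
Power in each resistor, P = (ΔV)²/R:
  P_R1 = (12 - 6)²/30 = 1.2 W
  P_R2 = (6 - 0)²/30 = 1.2 W
P_total = P_R1 + P_R2 = 2.4 W

Final answer: 2.4 W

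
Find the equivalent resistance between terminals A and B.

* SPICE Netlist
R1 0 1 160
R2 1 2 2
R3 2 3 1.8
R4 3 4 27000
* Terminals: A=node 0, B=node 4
Reduce the network between node 0 (A) and node 4 (B) by series/parallel combination:
  Rs1 = R1 + R2 (series, joined only at node 1) = 160 + 2 = 162 Ω
  Rs2 = R3 + Rs1 (series, joined only at node 2) = 1.8 + 162 = 163.8 Ω
  Rs3 = R4 + Rs2 (series, joined only at node 3) = 27000 + 163.8 = 27160 Ω
R_eq = 27.16 kΩ

Final answer: 27.16 kΩ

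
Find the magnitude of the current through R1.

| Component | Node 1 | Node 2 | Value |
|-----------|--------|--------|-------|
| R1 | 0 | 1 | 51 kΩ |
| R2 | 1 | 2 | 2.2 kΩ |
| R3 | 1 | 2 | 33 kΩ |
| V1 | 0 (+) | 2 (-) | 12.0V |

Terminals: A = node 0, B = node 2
Nodal analysis, taking node 2 as the 0 V reference.
Source V1 fixes V_0 = 12 V.
KCL at each unknown node (sum of currents leaving = 0; resistances in Ω):
  Node 1: (V_1 - 12)/51000 + (V_1 - 0)/2200 + (V_1 - 0)/33000 = 0
Collecting terms: 0.0005045 × V_1 = 0.0002353  =>  V_1 = 0.4664 V
I_R1 = (V_0 - V_1)/R1 = (12 - 0.4664)/51000 = 0.0002261 A
|I_R1| = 0.0002261 A

Final answer: |I_R1| = 0.0002261 A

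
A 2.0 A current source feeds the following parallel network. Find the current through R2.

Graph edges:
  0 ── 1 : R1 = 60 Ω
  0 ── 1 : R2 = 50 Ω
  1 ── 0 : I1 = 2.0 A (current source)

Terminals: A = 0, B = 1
All resistors sit directly between nodes 0 and 1, so they are in parallel and share one voltage V; the full source current 2 A splits among them.
1/R_par = 1/60 + 1/50 = 0.03667 S  =>  R_par = 27.27 Ω
V = I × R_par = 2 × 27.27 = 54.55 V
I_R2 = V/R2 = 54.55/50 = 1.091 A

Final answer: 1.091 A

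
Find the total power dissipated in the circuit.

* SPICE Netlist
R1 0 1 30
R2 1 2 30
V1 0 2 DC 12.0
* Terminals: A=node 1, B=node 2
Nodal analysis, taking node 2 as the 0 V reference.
Source V1 fixes V_0 = 12 V.
KCL at each unknown node (sum of currents leaving = 0; resistances in Ω):
  Node 1: (V_1 - 12)/30 + (V_1 - 0)/30 = 0
Collecting terms: 0.06667 × V_1 = 0.4  =>  V_1 = 6 V
Power in each resistor, P = (ΔV)²/R:
  P_R1 = (12 - 6)²/30 = 1.2 W
  P_R2 = (6 - 0)²/30 = 1.2 W
P_total = P_R1 + P_R2 = 2.4 W

Final answer: 2.4 W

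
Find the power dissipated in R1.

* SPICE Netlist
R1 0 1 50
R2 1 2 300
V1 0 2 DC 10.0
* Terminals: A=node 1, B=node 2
Nodal analysis, taking node 2 as the 0 V reference.
Source V1 fixes V_0 = 10 V.
KCL at each unknown node (sum of currents leaving = 0; resistances in Ω):
  Node 1: (V_1 - 10)/50 + (V_1 - 0)/300 = 0
Collecting terms: 0.02333 × V_1 = 0.2  =>  V_1 = 8.571 V
I_R1 = (V_0 - V_1)/R1 = (10 - 8.571)/50 = 0.02857 A
P_R1 = I_R1² × R1 = (0.02857)² × 50 = 0.04082 W

Final answer: 0.04082 W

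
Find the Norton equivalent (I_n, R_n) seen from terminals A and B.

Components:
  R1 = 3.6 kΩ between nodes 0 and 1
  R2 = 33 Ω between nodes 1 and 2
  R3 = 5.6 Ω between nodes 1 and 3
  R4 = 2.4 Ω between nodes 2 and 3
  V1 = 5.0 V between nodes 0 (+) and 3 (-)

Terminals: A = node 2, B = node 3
Find the Thévenin equivalent first; then I_n = V_th/R_th and R_n = R_th.
Step 1 — V_th is the open-circuit voltage V_A - V_B (nothing connected across the terminals).
Nodal analysis, taking node 3 as the 0 V reference.
Source V1 fixes V_0 = 5 V.
KCL at each unknown node (sum of currents leaving = 0; resistances in Ω):
  Node 1: (V_1 - 5)/3600 + (V_1 - V_2)/33 + (V_1 - 0)/5.6 = 0
  Node 2: (V_2 - V_1)/33 + (V_2 - 0)/2.4 = 0
Collecting terms (coefficients in siemens):
  0.2092·V_1 - 0.0303·V_2 = 0.001389
  0.447·V_2 - 0.0303·V_1 = 0
Determinant D = (0.2092)(0.447) - (-0.0303)(-0.0303) = 0.09257
V_1 = [(0.001389)(0.447) - (-0.0303)(0)]/D = 0.006706 V
V_2 = [(0.2092)(0) - (0.001389)(-0.0303)]/D = 0.0004547 V
V_th = V_2 - V_3 = 0.0004547 - 0 = 0.0004547 V
Step 2 — R_th: zero the source — replace V1 by a short circuit (node 3 merges into node 0) — and find the resistance seen between A (node 2) and B (node 0).
Reduce the network between node 2 (A) and node 0 (B) by series/parallel combination:
  Rp1 = R1 ‖ R3 (parallel, both between nodes 0 and 1) = 1/(1/3600 + 1/5.6) = 5.591 Ω
  Rs1 = R2 + Rp1 (series, joined only at node 1) = 33 + 5.591 = 38.59 Ω
  Rp2 = R4 ‖ Rs1 (parallel, both between nodes 0 and 2) = 1/(1/2.4 + 1/38.59) = 2.259 Ω
R_th = 2.259 Ω
I_n = V_th/R_th = 0.0004547/2.259 = 0.0002012 A, and R_n = R_th = 2.259 Ω

Final answer: I_n = 0.0002012 A, R_n = 2.259 Ω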